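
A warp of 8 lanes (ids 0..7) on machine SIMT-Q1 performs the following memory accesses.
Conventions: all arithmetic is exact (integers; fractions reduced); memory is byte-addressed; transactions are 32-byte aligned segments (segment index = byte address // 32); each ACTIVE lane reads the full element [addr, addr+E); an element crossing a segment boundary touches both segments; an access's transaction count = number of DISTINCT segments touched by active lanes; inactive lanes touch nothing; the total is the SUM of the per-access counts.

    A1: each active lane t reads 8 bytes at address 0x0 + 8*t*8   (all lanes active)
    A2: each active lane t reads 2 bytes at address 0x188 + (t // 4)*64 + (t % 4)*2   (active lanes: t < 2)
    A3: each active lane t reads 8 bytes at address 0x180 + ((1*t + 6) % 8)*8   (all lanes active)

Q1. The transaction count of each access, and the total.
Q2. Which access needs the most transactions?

A1: 8 transactions
A2: 1 transaction
A3: 2 transactions

Answer: 8,1,2; total 11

Answer: A1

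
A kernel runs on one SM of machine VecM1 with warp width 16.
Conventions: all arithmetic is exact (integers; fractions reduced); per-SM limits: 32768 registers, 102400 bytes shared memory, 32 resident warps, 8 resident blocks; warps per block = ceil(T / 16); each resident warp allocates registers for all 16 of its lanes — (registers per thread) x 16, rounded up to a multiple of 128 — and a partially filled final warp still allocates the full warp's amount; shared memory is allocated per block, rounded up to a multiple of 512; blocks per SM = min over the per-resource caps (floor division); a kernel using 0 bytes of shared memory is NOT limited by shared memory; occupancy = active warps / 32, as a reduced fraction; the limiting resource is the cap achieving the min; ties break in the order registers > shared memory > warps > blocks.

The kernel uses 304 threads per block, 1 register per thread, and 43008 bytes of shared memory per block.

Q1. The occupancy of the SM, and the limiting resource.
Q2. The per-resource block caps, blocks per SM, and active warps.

Answer: occupancy 19/32, limited by warps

registers: 13 blocks
shared memory: 2 blocks
warps: 1 block
blocks: 8 blocks

Answer: 1 block, 19 active warps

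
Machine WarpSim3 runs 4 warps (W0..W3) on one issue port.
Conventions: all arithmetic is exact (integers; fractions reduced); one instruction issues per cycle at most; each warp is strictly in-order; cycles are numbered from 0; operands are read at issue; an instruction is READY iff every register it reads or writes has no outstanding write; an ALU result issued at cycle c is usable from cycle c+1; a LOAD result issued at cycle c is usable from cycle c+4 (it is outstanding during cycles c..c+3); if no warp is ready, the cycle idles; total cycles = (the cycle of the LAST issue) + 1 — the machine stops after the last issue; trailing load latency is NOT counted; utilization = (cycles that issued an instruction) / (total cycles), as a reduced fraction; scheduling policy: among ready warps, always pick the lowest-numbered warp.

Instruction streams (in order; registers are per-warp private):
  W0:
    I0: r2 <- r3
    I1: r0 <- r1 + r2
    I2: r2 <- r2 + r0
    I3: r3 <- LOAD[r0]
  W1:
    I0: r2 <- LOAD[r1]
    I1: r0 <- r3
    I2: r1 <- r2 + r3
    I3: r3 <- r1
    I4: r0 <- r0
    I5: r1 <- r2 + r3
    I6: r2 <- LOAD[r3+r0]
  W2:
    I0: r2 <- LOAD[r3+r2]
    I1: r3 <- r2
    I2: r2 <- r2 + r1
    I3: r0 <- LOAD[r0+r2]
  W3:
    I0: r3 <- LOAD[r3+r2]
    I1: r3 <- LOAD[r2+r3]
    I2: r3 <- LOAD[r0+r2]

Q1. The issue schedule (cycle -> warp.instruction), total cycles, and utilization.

cycle 0: W0.I0
cycle 1: W0.I1
cycle 2: W0.I2
cycle 3: W0.I3
cycle 4: W1.I0
cycle 5: W1.I1
cycle 6: W2.I0
cycle 7: W3.I0
cycle 8: W1.I2
cycle 9: W1.I3
cycle 10: W1.I4
cycle 11: W1.I5
cycle 12: W1.I6
cycle 13: W2.I1
cycle 14: W2.I2
cycle 15: W2.I3
cycle 16: W3.I1
cycle 17: idle
cycle 18: idle
cycle 19: idle
cycle 20: W3.I2

Answer: 21 cycles, utilization 6/7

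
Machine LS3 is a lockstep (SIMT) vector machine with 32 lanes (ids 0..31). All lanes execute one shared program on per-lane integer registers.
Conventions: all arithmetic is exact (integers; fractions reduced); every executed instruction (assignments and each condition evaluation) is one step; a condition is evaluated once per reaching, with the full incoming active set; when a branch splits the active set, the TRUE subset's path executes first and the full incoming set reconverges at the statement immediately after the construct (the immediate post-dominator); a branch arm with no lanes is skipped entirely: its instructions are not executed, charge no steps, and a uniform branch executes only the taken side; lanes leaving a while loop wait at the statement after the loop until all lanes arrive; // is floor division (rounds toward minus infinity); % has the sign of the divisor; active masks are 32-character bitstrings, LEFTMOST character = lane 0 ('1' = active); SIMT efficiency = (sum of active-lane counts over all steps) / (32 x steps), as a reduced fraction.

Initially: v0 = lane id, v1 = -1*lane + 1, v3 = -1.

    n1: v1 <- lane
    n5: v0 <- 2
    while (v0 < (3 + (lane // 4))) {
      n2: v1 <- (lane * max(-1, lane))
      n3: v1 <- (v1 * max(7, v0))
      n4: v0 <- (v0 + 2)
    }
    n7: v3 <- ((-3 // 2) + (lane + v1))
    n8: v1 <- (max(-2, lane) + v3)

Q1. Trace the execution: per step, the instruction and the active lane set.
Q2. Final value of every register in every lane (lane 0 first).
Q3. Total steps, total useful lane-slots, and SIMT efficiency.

step 0: v1 <- lane                   11111111111111111111111111111111
step 1: v0 <- 2                      11111111111111111111111111111111
step 2: eval (v0 < (3 + (lane // 4))) 11111111111111111111111111111111
step 3: v1 <- (lane * max(-1, lane)) 11111111111111111111111111111111
step 4: v1 <- (v1 * max(7, v0))      11111111111111111111111111111111
step 5: v0 <- (v0 + 2)               11111111111111111111111111111111
step 6: eval (v0 < (3 + (lane // 4))) 11111111111111111111111111111111
step 7: v1 <- (lane * max(-1, lane)) 00000000111111111111111111111111
step 8: v1 <- (v1 * max(7, v0))      00000000111111111111111111111111
step 9: v0 <- (v0 + 2)               00000000111111111111111111111111
step 10: eval (v0 < (3 + (lane // 4))) 00000000111111111111111111111111
step 11: v1 <- (lane * max(-1, lane)) 00000000000000001111111111111111
step 12: v1 <- (v1 * max(7, v0))      00000000000000001111111111111111
step 13: v0 <- (v0 + 2)               00000000000000001111111111111111
step 14: eval (v0 < (3 + (lane // 4))) 00000000000000001111111111111111
step 15: v1 <- (lane * max(-1, lane)) 00000000000000000000000011111111
step 16: v1 <- (v1 * max(7, v0))      00000000000000000000000011111111
step 17: v0 <- (v0 + 2)               00000000000000000000000011111111
step 18: eval (v0 < (3 + (lane // 4))) 00000000000000000000000011111111
step 19: v3 <- ((-3 // 2) + (lane + v1)) 11111111111111111111111111111111
step 20: v1 <- (max(-2, lane) + v3)   11111111111111111111111111111111

Answer: 21 steps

v0: 4,4,4,4,4,4,4,4,6,6,6,6,6,6,6,6,8,8,8,8,8,8,8,8,10,10,10,10,10,10,10,10
v1: -2,7,30,67,118,183,262,355,462,583,718,867,1030,1207,1398,1603,1822,2055,2302,2563,2838,3127,3430,3747,4654,5048,5458,5884,6326,6784,7258,7748
v3: -2,6,28,64,114,178,256,348,454,574,708,856,1018,1194,1384,1588,1806,2038,2284,2544,2818,3106,3408,3724,4630,5023,5432,5857,6298,6755,7228,7717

steps = 21; useful = 480; efficiency = 480/672 = 5/7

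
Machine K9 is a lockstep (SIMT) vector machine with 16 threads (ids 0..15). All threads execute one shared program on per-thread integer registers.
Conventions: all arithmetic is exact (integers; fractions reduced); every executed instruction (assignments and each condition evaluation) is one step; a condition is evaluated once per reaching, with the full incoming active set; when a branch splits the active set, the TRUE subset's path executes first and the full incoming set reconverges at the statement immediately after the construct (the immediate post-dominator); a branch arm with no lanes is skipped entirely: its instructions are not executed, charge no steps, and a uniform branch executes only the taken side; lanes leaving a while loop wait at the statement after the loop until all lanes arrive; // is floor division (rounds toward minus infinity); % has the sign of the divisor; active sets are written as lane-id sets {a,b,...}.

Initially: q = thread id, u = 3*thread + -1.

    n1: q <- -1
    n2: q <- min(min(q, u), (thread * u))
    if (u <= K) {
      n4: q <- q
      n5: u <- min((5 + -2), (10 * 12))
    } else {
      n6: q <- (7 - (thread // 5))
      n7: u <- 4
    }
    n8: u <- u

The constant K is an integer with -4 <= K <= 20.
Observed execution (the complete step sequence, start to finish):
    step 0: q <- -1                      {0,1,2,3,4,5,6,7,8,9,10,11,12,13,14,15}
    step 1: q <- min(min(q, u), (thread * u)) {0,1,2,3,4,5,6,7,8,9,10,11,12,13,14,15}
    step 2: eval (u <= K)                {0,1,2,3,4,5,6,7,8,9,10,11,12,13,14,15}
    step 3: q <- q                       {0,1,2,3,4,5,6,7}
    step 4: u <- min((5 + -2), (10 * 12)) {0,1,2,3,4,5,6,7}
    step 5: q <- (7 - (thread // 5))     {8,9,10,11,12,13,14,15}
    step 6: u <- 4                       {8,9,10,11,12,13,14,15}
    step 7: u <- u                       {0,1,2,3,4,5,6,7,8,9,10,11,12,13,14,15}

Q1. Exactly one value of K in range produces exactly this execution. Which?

Answer: K = 20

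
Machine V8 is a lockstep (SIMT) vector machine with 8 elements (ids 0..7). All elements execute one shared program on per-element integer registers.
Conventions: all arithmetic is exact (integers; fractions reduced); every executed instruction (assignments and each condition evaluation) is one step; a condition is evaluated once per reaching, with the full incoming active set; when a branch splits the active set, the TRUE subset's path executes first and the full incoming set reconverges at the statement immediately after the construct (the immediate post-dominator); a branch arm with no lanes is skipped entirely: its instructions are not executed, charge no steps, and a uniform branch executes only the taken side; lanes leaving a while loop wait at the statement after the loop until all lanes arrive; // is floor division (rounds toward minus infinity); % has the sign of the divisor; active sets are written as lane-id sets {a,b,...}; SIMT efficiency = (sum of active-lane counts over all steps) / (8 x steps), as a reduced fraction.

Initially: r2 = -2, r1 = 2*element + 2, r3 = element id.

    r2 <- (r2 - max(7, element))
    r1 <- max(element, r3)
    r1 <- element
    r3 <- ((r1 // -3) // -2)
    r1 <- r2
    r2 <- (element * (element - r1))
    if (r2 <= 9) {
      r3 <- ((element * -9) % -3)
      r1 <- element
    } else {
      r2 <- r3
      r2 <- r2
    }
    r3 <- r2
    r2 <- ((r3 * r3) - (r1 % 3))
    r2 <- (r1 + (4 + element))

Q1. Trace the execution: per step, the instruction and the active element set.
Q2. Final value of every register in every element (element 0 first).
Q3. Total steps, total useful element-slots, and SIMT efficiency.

step 0: r2 <- (r2 - max(7, element)) {0,1,2,3,4,5,6,7}
step 1: r1 <- max(element, r3)       {0,1,2,3,4,5,6,7}
step 2: r1 <- element                {0,1,2,3,4,5,6,7}
step 3: r3 <- ((r1 // -3) // -2)     {0,1,2,3,4,5,6,7}
step 4: r1 <- r2                     {0,1,2,3,4,5,6,7}
step 5: r2 <- (element * (element - r1)) {0,1,2,3,4,5,6,7}
step 6: eval (r2 <= 9)               {0,1,2,3,4,5,6,7}
step 7: r3 <- ((element * -9) % -3)  {0}
step 8: r1 <- element                {0}
step 9: r2 <- r3                     {1,2,3,4,5,6,7}
step 10: r2 <- r2                     {1,2,3,4,5,6,7}
step 11: r3 <- r2                     {0,1,2,3,4,5,6,7}
step 12: r2 <- ((r3 * r3) - (r1 % 3)) {0,1,2,3,4,5,6,7}
step 13: r2 <- (r1 + (4 + element))   {0,1,2,3,4,5,6,7}

Answer: 14 steps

r2: 4,-4,-3,-2,-1,0,1,2
r1: 0,-9,-9,-9,-9,-9,-9,-9
r3: 0,0,0,0,1,1,1,1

steps = 14; useful = 96; efficiency = 96/112 = 6/7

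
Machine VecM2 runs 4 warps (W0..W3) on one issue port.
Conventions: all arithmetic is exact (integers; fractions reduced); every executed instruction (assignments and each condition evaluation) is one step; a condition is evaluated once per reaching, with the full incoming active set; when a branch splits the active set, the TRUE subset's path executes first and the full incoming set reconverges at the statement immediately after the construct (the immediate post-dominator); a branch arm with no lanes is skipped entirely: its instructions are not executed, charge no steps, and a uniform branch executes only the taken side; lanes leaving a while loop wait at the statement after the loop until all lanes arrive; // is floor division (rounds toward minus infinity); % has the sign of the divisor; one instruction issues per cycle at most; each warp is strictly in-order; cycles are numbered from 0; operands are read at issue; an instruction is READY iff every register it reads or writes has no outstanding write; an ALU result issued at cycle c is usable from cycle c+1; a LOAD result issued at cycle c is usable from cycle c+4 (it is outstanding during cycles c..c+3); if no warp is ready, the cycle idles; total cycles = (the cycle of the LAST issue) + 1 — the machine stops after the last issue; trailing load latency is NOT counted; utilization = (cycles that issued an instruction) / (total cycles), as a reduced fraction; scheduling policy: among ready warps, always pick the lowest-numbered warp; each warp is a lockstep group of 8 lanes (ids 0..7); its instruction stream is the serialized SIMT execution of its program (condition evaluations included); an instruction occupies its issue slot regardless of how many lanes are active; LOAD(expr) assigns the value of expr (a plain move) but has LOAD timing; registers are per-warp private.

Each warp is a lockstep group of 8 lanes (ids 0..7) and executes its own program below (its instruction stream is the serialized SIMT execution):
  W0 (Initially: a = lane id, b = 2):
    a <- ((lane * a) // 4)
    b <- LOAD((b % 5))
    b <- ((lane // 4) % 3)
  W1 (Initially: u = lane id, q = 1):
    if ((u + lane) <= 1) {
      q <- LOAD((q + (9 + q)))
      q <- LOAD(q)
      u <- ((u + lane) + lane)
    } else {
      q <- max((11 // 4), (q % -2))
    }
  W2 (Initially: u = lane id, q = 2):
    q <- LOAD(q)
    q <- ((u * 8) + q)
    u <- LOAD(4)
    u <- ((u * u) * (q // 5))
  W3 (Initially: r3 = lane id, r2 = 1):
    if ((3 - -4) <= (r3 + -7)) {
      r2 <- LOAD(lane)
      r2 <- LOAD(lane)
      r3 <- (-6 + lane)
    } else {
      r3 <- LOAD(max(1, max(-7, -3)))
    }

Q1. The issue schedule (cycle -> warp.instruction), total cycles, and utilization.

cycle 0: W0.I0
cycle 1: W0.I1
cycle 2: W1.I0
cycle 3: W1.I1
cycle 4: W2.I0
cycle 5: W0.I2
cycle 6: W3.I0
cycle 7: W1.I2
cycle 8: W1.I3
cycle 9: W2.I1
cycle 10: W2.I2
cycle 11: W1.I4
cycle 12: W3.I1
cycle 13: idle
cycle 14: W2.I3

Answer: 15 cycles, utilization 14/15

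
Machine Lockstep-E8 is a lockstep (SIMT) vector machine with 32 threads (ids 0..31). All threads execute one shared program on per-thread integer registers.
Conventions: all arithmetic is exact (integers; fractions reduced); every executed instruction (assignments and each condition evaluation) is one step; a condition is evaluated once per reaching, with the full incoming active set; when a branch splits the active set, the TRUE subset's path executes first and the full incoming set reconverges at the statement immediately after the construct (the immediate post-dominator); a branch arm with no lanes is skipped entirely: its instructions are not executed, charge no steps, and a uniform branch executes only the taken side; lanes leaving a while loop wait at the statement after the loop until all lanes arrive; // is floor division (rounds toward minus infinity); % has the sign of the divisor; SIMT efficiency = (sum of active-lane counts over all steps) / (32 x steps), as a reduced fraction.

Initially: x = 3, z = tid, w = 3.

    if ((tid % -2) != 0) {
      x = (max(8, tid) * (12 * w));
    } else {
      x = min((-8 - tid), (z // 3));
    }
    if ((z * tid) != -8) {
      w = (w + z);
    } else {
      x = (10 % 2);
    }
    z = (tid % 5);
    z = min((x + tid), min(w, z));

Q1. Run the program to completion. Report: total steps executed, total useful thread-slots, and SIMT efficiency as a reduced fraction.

Answer: 7 steps, 192 useful, 6/7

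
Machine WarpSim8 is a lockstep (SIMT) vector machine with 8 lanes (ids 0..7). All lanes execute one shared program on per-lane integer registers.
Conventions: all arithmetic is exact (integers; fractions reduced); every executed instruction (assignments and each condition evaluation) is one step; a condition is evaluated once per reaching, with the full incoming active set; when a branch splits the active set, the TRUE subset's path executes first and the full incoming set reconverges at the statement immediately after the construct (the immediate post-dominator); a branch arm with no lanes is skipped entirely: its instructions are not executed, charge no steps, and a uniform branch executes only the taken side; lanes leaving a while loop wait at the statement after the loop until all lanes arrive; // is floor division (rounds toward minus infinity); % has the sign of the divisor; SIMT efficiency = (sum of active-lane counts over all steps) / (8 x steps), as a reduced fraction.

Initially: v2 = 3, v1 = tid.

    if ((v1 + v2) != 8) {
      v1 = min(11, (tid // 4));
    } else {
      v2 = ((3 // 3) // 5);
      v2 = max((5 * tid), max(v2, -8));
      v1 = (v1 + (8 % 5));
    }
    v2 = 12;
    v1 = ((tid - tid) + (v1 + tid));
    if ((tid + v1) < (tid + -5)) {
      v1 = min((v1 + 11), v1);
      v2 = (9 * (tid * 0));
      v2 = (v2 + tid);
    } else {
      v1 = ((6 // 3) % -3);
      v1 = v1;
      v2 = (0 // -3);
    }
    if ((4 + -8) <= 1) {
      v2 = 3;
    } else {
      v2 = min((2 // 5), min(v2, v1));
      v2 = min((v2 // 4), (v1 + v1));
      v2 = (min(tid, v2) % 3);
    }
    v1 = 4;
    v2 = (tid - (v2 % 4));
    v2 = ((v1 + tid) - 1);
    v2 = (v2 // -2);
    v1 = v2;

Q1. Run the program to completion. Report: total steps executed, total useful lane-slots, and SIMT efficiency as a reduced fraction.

Answer: 18 steps, 122 useful, 61/72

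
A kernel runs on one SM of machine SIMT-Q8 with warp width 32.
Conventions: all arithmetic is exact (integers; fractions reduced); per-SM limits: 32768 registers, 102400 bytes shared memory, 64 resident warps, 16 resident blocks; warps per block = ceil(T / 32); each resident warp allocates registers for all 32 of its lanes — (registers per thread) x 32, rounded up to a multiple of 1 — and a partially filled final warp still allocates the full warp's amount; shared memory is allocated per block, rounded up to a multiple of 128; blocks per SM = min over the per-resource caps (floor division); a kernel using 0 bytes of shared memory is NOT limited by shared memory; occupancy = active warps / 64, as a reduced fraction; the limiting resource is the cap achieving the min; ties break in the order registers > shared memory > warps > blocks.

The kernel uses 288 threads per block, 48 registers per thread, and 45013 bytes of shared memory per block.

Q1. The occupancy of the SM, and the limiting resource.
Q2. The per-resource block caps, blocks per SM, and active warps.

Answer: occupancy 9/32, limited by registers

registers: 2 blocks
shared memory: 2 blocks
warps: 7 blocks
blocks: 16 blocks

Answer: 2 blocks, 18 active warps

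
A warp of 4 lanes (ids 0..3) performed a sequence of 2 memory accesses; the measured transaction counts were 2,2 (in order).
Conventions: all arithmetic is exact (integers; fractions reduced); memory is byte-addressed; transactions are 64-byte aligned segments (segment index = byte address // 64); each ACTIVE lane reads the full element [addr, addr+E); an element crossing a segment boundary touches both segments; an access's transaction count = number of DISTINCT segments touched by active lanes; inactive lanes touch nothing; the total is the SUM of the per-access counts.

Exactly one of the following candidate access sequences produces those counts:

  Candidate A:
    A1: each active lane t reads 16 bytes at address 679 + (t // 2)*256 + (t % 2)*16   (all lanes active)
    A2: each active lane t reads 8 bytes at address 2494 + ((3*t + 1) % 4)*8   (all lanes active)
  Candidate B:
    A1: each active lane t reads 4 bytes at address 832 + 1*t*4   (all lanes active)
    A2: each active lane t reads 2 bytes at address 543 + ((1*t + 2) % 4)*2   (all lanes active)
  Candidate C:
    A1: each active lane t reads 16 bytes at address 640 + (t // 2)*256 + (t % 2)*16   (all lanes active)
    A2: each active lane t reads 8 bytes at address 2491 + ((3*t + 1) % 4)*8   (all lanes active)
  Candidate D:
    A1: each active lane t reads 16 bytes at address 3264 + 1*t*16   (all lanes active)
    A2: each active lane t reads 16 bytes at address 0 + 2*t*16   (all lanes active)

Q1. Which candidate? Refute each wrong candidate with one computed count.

A: A1 gives 4 transactions, not 2
B: A1 gives 1 transaction, not 2
D: A1 gives 1 transaction, not 2
C: all counts match (2,2)

Answer: C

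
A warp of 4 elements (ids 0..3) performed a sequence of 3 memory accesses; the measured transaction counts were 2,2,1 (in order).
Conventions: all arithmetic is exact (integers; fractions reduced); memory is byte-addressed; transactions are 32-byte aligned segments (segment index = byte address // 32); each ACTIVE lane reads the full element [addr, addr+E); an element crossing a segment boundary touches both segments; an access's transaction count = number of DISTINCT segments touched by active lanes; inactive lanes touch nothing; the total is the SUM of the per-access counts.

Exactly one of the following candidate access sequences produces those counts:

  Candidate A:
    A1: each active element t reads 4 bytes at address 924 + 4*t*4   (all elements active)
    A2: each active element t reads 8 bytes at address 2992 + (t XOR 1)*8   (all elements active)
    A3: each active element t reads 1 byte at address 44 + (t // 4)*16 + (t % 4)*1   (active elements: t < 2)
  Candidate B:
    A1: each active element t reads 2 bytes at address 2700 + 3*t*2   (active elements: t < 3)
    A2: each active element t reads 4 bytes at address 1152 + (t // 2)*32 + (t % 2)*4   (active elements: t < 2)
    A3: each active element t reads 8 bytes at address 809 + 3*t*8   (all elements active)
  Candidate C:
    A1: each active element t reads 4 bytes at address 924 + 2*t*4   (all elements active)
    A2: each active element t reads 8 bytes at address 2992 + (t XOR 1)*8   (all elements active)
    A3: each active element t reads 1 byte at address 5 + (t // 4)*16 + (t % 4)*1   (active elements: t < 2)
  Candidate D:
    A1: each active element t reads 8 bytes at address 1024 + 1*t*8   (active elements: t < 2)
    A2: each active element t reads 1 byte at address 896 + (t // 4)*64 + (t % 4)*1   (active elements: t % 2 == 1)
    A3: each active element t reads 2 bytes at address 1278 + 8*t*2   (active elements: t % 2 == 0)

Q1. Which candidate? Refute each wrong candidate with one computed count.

A: A1 gives 3 transactions, not 2
B: A1 gives 1 transaction, not 2
D: A1 gives 1 transaction, not 2
C: all counts match (2,2,1)

Answer: C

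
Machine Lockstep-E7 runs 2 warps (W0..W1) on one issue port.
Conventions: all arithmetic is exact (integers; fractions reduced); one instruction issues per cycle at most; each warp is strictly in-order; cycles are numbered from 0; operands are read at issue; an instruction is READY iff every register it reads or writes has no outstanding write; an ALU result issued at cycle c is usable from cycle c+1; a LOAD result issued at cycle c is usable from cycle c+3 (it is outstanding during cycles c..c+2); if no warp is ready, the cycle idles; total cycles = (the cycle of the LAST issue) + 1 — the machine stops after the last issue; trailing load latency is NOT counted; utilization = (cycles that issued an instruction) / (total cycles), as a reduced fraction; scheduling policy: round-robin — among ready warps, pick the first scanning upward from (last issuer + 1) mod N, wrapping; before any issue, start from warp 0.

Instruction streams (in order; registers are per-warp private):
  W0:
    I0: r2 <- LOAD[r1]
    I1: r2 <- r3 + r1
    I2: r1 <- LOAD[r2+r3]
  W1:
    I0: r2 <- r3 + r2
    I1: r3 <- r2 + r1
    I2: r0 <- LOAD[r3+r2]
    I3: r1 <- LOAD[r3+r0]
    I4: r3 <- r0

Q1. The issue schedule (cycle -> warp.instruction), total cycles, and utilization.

cycle 0: W0.I0
cycle 1: W1.I0
cycle 2: W1.I1
cycle 3: W0.I1
cycle 4: W1.I2
cycle 5: W0.I2
cycle 6: idle
cycle 7: W1.I3
cycle 8: W1.I4

Answer: 9 cycles, utilization 8/9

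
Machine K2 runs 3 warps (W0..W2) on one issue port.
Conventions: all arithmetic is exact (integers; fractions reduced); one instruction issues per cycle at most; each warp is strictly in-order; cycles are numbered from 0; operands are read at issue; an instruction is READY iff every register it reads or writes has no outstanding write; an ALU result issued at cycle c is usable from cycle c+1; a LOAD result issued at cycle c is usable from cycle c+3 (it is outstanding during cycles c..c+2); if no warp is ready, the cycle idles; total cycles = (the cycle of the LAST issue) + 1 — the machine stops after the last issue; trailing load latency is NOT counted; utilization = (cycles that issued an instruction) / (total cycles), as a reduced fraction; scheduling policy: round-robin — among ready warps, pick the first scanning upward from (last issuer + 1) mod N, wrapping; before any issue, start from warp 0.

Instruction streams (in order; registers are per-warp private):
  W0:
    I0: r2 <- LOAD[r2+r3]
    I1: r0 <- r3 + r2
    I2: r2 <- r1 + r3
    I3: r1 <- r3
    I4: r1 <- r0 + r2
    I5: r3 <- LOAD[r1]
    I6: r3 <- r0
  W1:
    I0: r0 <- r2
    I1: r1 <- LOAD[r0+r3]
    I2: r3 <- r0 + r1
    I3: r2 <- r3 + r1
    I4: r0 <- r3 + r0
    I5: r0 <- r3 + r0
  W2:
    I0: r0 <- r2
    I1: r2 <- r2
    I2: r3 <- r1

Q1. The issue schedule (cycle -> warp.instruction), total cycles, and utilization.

cycle 0: W0.I0
cycle 1: W1.I0
cycle 2: W2.I0
cycle 3: W0.I1
cycle 4: W1.I1
cycle 5: W2.I1
cycle 6: W0.I2
cycle 7: W1.I2
cycle 8: W2.I2
cycle 9: W0.I3
cycle 10: W1.I3
cycle 11: W0.I4
cycle 12: W1.I4
cycle 13: W0.I5
cycle 14: W1.I5
cycle 15: idle
cycle 16: W0.I6

Answer: 17 cycles, utilization 16/17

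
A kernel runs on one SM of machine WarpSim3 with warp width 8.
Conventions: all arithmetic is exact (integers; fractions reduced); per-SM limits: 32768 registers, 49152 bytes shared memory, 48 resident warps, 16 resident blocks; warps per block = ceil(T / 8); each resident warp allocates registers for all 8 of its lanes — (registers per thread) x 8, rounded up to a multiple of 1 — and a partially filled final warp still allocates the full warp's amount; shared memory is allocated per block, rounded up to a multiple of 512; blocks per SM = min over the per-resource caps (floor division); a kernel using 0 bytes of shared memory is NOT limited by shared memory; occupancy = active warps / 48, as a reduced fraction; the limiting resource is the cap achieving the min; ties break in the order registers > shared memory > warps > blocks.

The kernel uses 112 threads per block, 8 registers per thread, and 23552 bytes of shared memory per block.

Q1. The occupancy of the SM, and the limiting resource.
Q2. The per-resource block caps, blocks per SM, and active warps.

Answer: occupancy 7/12, limited by shared memory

registers: 36 blocks
shared memory: 2 blocks
warps: 3 blocks
blocks: 16 blocks

Answer: 2 blocks, 28 active warps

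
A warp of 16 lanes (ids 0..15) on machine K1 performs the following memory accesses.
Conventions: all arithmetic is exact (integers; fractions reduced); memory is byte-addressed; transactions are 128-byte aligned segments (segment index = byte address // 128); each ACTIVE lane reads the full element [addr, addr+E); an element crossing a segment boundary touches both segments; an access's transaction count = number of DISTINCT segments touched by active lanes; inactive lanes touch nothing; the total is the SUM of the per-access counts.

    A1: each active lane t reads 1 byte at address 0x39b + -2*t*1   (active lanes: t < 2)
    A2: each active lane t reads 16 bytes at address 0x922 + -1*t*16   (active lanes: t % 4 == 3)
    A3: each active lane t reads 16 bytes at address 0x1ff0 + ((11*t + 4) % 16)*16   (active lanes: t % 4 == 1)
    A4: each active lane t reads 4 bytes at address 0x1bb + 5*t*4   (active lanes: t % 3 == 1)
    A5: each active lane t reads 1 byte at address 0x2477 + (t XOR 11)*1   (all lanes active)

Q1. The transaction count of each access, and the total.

A1: 1 transaction
A2: 3 transactions
A3: 2 transactions
A4: 3 transactions
A5: 2 transactions

Answer: 1,3,2,3,2; total 11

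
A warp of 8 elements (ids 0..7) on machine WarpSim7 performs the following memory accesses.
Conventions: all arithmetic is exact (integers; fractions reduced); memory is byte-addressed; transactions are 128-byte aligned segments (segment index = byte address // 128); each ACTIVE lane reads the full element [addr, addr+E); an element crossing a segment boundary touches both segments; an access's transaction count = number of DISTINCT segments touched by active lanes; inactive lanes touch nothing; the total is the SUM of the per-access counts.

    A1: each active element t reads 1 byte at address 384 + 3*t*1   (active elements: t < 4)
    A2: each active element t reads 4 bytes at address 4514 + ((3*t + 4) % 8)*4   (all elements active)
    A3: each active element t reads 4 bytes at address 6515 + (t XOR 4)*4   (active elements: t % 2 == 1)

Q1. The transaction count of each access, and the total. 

A1: 1 transaction
A2: 1 transaction
A3: 2 transactions

Answer: 1,1,2; total 4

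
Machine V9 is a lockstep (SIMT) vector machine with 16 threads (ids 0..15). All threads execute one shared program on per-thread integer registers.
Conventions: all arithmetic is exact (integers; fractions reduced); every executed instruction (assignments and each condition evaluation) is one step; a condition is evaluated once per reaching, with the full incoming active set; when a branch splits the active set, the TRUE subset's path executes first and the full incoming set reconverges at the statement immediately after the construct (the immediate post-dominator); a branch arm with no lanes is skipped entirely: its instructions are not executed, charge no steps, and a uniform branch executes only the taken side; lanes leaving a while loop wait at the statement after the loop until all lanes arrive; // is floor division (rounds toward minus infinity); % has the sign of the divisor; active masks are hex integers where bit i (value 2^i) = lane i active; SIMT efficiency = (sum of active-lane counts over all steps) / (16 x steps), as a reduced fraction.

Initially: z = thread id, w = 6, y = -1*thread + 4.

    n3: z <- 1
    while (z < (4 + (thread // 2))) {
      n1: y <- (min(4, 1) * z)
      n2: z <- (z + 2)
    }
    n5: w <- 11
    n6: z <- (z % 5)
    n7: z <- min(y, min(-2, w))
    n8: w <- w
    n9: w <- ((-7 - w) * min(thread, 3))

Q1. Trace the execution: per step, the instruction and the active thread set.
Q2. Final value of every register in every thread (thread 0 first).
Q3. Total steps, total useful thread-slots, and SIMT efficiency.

step 0: z <- 1                       0xffff
step 1: eval (z < (4 + (thread // 2))) 0xffff
step 2: y <- (min(4, 1) * z)         0xffff
step 3: z <- (z + 2)                 0xffff
step 4: eval (z < (4 + (thread // 2))) 0xffff
step 5: y <- (min(4, 1) * z)         0xffff
step 6: z <- (z + 2)                 0xffff
step 7: eval (z < (4 + (thread // 2))) 0xffff
step 8: y <- (min(4, 1) * z)         0xfff0
step 9: z <- (z + 2)                 0xfff0
step 10: eval (z < (4 + (thread // 2))) 0xfff0
step 11: y <- (min(4, 1) * z)         0xff00
step 12: z <- (z + 2)                 0xff00
step 13: eval (z < (4 + (thread // 2))) 0xff00
step 14: y <- (min(4, 1) * z)         0xf000
step 15: z <- (z + 2)                 0xf000
step 16: eval (z < (4 + (thread // 2))) 0xf000
step 17: w <- 11                      0xffff
step 18: z <- (z % 5)                 0xffff
step 19: z <- min(y, min(-2, w))      0xffff
step 20: w <- w                       0xffff
step 21: w <- ((-7 - w) * min(thread, 3)) 0xffff

Answer: 22 steps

z: -2,-2,-2,-2,-2,-2,-2,-2,-2,-2,-2,-2,-2,-2,-2,-2
w: 0,-18,-36,-54,-54,-54,-54,-54,-54,-54,-54,-54,-54,-54,-54,-54
y: 3,3,3,3,5,5,5,5,7,7,7,7,9,9,9,9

steps = 22; useful = 280; efficiency = 280/352 = 35/44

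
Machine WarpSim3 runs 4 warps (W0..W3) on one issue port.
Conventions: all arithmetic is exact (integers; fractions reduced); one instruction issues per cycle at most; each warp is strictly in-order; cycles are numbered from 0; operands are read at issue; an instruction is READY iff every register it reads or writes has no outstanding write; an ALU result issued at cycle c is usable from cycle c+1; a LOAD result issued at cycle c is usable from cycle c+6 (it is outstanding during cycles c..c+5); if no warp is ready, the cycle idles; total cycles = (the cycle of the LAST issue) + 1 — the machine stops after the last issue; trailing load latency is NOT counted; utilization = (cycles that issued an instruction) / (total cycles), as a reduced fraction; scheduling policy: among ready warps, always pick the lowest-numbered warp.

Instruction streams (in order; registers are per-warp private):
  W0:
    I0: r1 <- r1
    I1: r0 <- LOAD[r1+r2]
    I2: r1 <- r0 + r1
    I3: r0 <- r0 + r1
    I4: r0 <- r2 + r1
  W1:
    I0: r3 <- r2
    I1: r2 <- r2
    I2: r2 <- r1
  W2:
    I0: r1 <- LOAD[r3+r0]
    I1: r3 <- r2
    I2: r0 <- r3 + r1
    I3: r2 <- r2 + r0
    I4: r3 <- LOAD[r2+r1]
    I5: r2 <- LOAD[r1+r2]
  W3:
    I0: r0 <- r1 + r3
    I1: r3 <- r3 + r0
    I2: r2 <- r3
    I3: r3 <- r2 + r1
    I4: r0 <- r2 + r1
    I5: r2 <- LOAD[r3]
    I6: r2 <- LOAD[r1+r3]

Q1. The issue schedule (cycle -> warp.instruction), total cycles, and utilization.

cycle 0: W0.I0
cycle 1: W0.I1
cycle 2: W1.I0
cycle 3: W1.I1
cycle 4: W1.I2
cycle 5: W2.I0
cycle 6: W2.I1
cycle 7: W0.I2
cycle 8: W0.I3
cycle 9: W0.I4
cycle 10: W3.I0
cycle 11: W2.I2
cycle 12: W2.I3
cycle 13: W2.I4
cycle 14: W2.I5
cycle 15: W3.I1
cycle 16: W3.I2
cycle 17: W3.I3
cycle 18: W3.I4
cycle 19: W3.I5
cycle 20: idle
cycle 21: idle
cycle 22: idle
cycle 23: idle
cycle 24: idle
cycle 25: W3.I6

Answer: 26 cycles, utilization 21/26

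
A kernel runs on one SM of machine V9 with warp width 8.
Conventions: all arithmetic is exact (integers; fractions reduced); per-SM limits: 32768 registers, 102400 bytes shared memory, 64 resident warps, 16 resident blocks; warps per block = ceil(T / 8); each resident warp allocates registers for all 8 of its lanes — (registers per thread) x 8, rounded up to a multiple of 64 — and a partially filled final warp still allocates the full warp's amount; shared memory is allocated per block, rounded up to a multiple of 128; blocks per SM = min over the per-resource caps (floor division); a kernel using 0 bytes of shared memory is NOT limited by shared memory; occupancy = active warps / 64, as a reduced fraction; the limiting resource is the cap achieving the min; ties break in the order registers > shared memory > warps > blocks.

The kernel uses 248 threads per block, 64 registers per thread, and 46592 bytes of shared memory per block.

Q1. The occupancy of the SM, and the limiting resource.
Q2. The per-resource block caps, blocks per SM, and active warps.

Answer: occupancy 31/32, limited by registers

registers: 2 blocks
shared memory: 2 blocks
warps: 2 blocks
blocks: 16 blocks

Answer: 2 blocks, 62 active warps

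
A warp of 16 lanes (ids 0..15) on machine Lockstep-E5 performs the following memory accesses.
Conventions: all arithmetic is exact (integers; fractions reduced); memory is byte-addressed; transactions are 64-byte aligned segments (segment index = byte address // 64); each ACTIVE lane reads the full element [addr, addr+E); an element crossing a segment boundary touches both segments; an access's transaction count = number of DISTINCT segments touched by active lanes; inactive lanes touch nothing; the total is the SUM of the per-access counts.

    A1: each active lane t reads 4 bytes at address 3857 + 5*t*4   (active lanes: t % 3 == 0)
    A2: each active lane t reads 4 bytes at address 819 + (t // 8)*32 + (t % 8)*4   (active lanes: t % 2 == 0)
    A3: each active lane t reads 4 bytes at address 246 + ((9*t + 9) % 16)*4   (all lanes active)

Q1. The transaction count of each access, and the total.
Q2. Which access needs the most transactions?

A1: 6 transactions
A2: 2 transactions
A3: 2 transactions

Answer: 6,2,2; total 10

Answer: A1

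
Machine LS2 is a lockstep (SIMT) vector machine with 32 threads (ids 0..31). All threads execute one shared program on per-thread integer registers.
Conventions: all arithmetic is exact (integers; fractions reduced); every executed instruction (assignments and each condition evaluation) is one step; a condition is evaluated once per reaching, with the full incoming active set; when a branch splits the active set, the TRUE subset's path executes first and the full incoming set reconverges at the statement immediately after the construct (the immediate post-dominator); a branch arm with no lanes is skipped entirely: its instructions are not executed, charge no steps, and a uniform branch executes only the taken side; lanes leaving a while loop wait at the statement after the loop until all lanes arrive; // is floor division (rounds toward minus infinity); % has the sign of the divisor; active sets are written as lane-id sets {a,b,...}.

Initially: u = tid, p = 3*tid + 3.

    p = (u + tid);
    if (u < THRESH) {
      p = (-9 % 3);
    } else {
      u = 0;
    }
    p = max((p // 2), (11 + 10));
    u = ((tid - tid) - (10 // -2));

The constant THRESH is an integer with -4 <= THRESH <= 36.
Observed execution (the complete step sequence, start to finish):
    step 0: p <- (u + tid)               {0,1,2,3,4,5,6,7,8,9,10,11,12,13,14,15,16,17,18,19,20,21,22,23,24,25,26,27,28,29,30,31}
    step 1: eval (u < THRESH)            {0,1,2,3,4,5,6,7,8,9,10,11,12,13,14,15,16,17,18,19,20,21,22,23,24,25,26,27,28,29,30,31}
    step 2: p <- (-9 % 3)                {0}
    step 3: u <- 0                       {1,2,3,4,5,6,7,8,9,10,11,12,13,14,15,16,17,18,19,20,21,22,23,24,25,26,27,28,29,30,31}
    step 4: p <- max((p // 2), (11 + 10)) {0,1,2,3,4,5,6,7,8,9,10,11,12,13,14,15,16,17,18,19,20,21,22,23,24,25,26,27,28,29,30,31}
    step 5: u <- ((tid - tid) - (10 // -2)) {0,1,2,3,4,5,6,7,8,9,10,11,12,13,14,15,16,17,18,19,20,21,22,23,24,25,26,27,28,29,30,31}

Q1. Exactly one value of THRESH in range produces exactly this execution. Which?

Answer: THRESH = 1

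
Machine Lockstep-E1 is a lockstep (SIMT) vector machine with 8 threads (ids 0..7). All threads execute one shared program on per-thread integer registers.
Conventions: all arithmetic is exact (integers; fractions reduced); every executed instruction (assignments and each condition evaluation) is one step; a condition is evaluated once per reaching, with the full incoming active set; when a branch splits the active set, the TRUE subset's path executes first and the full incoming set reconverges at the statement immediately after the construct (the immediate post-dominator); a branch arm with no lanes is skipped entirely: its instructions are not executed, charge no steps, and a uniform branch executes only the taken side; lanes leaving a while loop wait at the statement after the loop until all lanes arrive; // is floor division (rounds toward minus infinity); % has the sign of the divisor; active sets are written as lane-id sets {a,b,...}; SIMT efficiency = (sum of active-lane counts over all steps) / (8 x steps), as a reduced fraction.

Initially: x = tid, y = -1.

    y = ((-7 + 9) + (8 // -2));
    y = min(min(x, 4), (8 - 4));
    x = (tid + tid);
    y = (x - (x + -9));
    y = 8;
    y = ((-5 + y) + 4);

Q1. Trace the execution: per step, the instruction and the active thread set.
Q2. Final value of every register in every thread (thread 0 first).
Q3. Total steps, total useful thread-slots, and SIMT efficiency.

step 0: y <- ((-7 + 9) + (8 // -2))  {0,1,2,3,4,5,6,7}
step 1: y <- min(min(x, 4), (8 - 4)) {0,1,2,3,4,5,6,7}
step 2: x <- (tid + tid)             {0,1,2,3,4,5,6,7}
step 3: y <- (x - (x + -9))          {0,1,2,3,4,5,6,7}
step 4: y <- 8                       {0,1,2,3,4,5,6,7}
step 5: y <- ((-5 + y) + 4)          {0,1,2,3,4,5,6,7}

Answer: 6 steps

x: 0,2,4,6,8,10,12,14
y: 7,7,7,7,7,7,7,7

steps = 6; useful = 48; efficiency = 48/48 = 1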